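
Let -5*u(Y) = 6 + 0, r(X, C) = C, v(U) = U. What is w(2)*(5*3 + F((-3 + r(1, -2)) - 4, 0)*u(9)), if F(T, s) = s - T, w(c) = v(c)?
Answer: 42/5 ≈ 8.4000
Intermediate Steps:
u(Y) = -6/5 (u(Y) = -(6 + 0)/5 = -⅕*6 = -6/5)
w(c) = c
w(2)*(5*3 + F((-3 + r(1, -2)) - 4, 0)*u(9)) = 2*(5*3 + (0 - ((-3 - 2) - 4))*(-6/5)) = 2*(15 + (0 - (-5 - 4))*(-6/5)) = 2*(15 + (0 - 1*(-9))*(-6/5)) = 2*(15 + (0 + 9)*(-6/5)) = 2*(15 + 9*(-6/5)) = 2*(15 - 54/5) = 2*(21/5) = 42/5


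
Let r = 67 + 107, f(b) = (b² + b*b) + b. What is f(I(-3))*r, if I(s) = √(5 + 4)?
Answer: 3654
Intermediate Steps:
I(s) = 3 (I(s) = √9 = 3)
f(b) = b + 2*b² (f(b) = (b² + b²) + b = 2*b² + b = b + 2*b²)
r = 174
f(I(-3))*r = (3*(1 + 2*3))*174 = (3*(1 + 6))*174 = (3*7)*174 = 21*174 = 3654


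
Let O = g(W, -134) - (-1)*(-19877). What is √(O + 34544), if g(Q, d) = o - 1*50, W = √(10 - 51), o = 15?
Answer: 2*√3658 ≈ 120.96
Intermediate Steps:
W = I*√41 (W = √(-41) = I*√41 ≈ 6.4031*I)
g(Q, d) = -35 (g(Q, d) = 15 - 1*50 = 15 - 50 = -35)
O = -19912 (O = -35 - (-1)*(-19877) = -35 - 1*19877 = -35 - 19877 = -19912)
√(O + 34544) = √(-19912 + 34544) = √14632 = 2*√3658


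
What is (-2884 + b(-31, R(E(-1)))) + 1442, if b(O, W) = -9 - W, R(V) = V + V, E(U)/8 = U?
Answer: -1435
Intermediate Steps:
E(U) = 8*U
R(V) = 2*V
(-2884 + b(-31, R(E(-1)))) + 1442 = (-2884 + (-9 - 2*8*(-1))) + 1442 = (-2884 + (-9 - 2*(-8))) + 1442 = (-2884 + (-9 - 1*(-16))) + 1442 = (-2884 + (-9 + 16)) + 1442 = (-2884 + 7) + 1442 = -2877 + 1442 = -1435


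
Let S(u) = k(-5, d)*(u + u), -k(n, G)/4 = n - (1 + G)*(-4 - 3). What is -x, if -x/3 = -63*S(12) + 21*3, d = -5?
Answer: -598563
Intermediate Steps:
k(n, G) = -28 - 28*G - 4*n (k(n, G) = -4*(n - (1 + G)*(-4 - 3)) = -4*(n - (1 + G)*(-7)) = -4*(n - (-7 - 7*G)) = -4*(n + (7 + 7*G)) = -4*(7 + n + 7*G) = -28 - 28*G - 4*n)
S(u) = 264*u (S(u) = (-28 - 28*(-5) - 4*(-5))*(u + u) = (-28 + 140 + 20)*(2*u) = 132*(2*u) = 264*u)
x = 598563 (x = -3*(-16632*12 + 21*3) = -3*(-63*3168 + 63) = -3*(-199584 + 63) = -3*(-199521) = 598563)
-x = -1*598563 = -598563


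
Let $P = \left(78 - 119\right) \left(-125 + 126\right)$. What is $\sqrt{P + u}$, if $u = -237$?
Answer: $i \sqrt{278} \approx 16.673 i$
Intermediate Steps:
$P = -41$ ($P = \left(-41\right) 1 = -41$)
$\sqrt{P + u} = \sqrt{-41 - 237} = \sqrt{-278} = i \sqrt{278}$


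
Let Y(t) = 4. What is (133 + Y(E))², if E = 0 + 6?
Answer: 18769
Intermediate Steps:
E = 6
(133 + Y(E))² = (133 + 4)² = 137² = 18769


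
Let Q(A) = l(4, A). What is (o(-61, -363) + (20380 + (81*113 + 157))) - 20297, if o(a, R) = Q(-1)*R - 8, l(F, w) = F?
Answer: 7933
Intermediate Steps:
Q(A) = 4
o(a, R) = -8 + 4*R (o(a, R) = 4*R - 8 = -8 + 4*R)
(o(-61, -363) + (20380 + (81*113 + 157))) - 20297 = ((-8 + 4*(-363)) + (20380 + (81*113 + 157))) - 20297 = ((-8 - 1452) + (20380 + (9153 + 157))) - 20297 = (-1460 + (20380 + 9310)) - 20297 = (-1460 + 29690) - 20297 = 28230 - 20297 = 7933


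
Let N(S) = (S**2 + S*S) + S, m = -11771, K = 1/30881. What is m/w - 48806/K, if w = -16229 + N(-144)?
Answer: -37828662792285/25099 ≈ -1.5072e+9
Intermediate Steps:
K = 1/30881 ≈ 3.2382e-5
N(S) = S + 2*S**2 (N(S) = (S**2 + S**2) + S = 2*S**2 + S = S + 2*S**2)
w = 25099 (w = -16229 - 144*(1 + 2*(-144)) = -16229 - 144*(1 - 288) = -16229 - 144*(-287) = -16229 + 41328 = 25099)
m/w - 48806/K = -11771/25099 - 48806/1/30881 = -11771*1/25099 - 48806*30881 = -11771/25099 - 1507178086 = -37828662792285/25099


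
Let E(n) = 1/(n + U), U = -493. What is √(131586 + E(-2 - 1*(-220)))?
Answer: √398047639/55 ≈ 362.75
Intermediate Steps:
E(n) = 1/(-493 + n) (E(n) = 1/(n - 493) = 1/(-493 + n))
√(131586 + E(-2 - 1*(-220))) = √(131586 + 1/(-493 + (-2 - 1*(-220)))) = √(131586 + 1/(-493 + (-2 + 220))) = √(131586 + 1/(-493 + 218)) = √(131586 + 1/(-275)) = √(131586 - 1/275) = √(36186149/275) = √398047639/55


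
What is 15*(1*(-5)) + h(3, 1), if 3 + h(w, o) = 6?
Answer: -72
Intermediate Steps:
h(w, o) = 3 (h(w, o) = -3 + 6 = 3)
15*(1*(-5)) + h(3, 1) = 15*(1*(-5)) + 3 = 15*(-5) + 3 = -75 + 3 = -72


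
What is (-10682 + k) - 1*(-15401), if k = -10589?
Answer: -5870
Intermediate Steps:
(-10682 + k) - 1*(-15401) = (-10682 - 10589) - 1*(-15401) = -21271 + 15401 = -5870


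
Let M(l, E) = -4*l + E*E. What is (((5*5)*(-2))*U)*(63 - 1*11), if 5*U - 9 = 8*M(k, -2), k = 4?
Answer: 45240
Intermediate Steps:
M(l, E) = E² - 4*l (M(l, E) = -4*l + E² = E² - 4*l)
U = -87/5 (U = 9/5 + (8*((-2)² - 4*4))/5 = 9/5 + (8*(4 - 16))/5 = 9/5 + (8*(-12))/5 = 9/5 + (⅕)*(-96) = 9/5 - 96/5 = -87/5 ≈ -17.400)
(((5*5)*(-2))*U)*(63 - 1*11) = (((5*5)*(-2))*(-87/5))*(63 - 1*11) = ((25*(-2))*(-87/5))*(63 - 11) = -50*(-87/5)*52 = 870*52 = 45240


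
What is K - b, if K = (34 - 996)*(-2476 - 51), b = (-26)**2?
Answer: 2430298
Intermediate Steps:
b = 676
K = 2430974 (K = -962*(-2527) = 2430974)
K - b = 2430974 - 1*676 = 2430974 - 676 = 2430298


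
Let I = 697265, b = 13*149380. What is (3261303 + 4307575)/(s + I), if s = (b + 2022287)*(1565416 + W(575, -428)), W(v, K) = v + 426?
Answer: 3784439/3104816630962 ≈ 1.2189e-6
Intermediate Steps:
W(v, K) = 426 + v
b = 1941940
s = 6209632564659 (s = (1941940 + 2022287)*(1565416 + (426 + 575)) = 3964227*(1565416 + 1001) = 3964227*1566417 = 6209632564659)
(3261303 + 4307575)/(s + I) = (3261303 + 4307575)/(6209632564659 + 697265) = 7568878/6209633261924 = 7568878*(1/6209633261924) = 3784439/3104816630962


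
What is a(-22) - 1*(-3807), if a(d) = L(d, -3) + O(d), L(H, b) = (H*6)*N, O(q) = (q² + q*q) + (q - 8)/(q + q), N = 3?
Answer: 96353/22 ≈ 4379.7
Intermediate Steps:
O(q) = 2*q² + (-8 + q)/(2*q) (O(q) = (q² + q²) + (-8 + q)/((2*q)) = 2*q² + (-8 + q)*(1/(2*q)) = 2*q² + (-8 + q)/(2*q))
L(H, b) = 18*H (L(H, b) = (H*6)*3 = (6*H)*3 = 18*H)
a(d) = 18*d + (-8 + d + 4*d³)/(2*d)
a(-22) - 1*(-3807) = (½ - 4/(-22) + 2*(-22)² + 18*(-22)) - 1*(-3807) = (½ - 4*(-1/22) + 2*484 - 396) + 3807 = (½ + 2/11 + 968 - 396) + 3807 = 12599/22 + 3807 = 96353/22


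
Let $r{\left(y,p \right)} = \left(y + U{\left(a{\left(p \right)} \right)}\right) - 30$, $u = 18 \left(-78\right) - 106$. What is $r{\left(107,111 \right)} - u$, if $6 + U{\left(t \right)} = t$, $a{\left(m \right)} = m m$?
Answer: $13902$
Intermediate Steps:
$a{\left(m \right)} = m^{2}$
$U{\left(t \right)} = -6 + t$
$u = -1510$ ($u = -1404 - 106 = -1510$)
$r{\left(y,p \right)} = -36 + y + p^{2}$ ($r{\left(y,p \right)} = \left(y + \left(-6 + p^{2}\right)\right) - 30 = \left(-6 + y + p^{2}\right) - 30 = -36 + y + p^{2}$)
$r{\left(107,111 \right)} - u = \left(-36 + 107 + 111^{2}\right) - -1510 = \left(-36 + 107 + 12321\right) + 1510 = 12392 + 1510 = 13902$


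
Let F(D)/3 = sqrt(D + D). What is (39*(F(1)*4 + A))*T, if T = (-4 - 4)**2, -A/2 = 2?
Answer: -9984 + 29952*sqrt(2) ≈ 32375.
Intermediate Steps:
A = -4 (A = -2*2 = -4)
T = 64 (T = (-8)**2 = 64)
F(D) = 3*sqrt(2)*sqrt(D) (F(D) = 3*sqrt(D + D) = 3*sqrt(2*D) = 3*(sqrt(2)*sqrt(D)) = 3*sqrt(2)*sqrt(D))
(39*(F(1)*4 + A))*T = (39*((3*sqrt(2)*sqrt(1))*4 - 4))*64 = (39*((3*sqrt(2)*1)*4 - 4))*64 = (39*((3*sqrt(2))*4 - 4))*64 = (39*(12*sqrt(2) - 4))*64 = (39*(-4 + 12*sqrt(2)))*64 = (-156 + 468*sqrt(2))*64 = -9984 + 29952*sqrt(2)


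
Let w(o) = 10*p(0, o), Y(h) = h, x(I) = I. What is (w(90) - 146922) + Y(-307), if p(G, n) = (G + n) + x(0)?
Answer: -146329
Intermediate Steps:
p(G, n) = G + n (p(G, n) = (G + n) + 0 = G + n)
w(o) = 10*o (w(o) = 10*(0 + o) = 10*o)
(w(90) - 146922) + Y(-307) = (10*90 - 146922) - 307 = (900 - 146922) - 307 = -146022 - 307 = -146329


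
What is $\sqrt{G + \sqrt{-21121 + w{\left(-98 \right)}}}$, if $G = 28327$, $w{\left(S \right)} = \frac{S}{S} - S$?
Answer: $\sqrt{28327 + i \sqrt{21022}} \approx 168.31 + 0.4307 i$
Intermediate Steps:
$w{\left(S \right)} = 1 - S$
$\sqrt{G + \sqrt{-21121 + w{\left(-98 \right)}}} = \sqrt{28327 + \sqrt{-21121 + \left(1 - -98\right)}} = \sqrt{28327 + \sqrt{-21121 + \left(1 + 98\right)}} = \sqrt{28327 + \sqrt{-21121 + 99}} = \sqrt{28327 + \sqrt{-21022}} = \sqrt{28327 + i \sqrt{21022}}$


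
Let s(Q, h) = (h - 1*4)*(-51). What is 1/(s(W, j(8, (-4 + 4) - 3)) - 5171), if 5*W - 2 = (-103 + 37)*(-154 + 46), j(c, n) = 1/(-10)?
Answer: -10/49619 ≈ -0.00020154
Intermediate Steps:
j(c, n) = -1/10
W = 1426 (W = 2/5 + ((-103 + 37)*(-154 + 46))/5 = 2/5 + (-66*(-108))/5 = 2/5 + (1/5)*7128 = 2/5 + 7128/5 = 1426)
s(Q, h) = 204 - 51*h (s(Q, h) = (h - 4)*(-51) = (-4 + h)*(-51) = 204 - 51*h)
1/(s(W, j(8, (-4 + 4) - 3)) - 5171) = 1/((204 - 51*(-1/10)) - 5171) = 1/((204 + 51/10) - 5171) = 1/(2091/10 - 5171) = 1/(-49619/10) = -10/49619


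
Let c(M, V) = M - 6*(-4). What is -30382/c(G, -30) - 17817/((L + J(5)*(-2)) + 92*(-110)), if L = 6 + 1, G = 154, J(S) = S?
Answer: -152192780/900947 ≈ -168.93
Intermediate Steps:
L = 7
c(M, V) = 24 + M (c(M, V) = M + 24 = 24 + M)
-30382/c(G, -30) - 17817/((L + J(5)*(-2)) + 92*(-110)) = -30382/(24 + 154) - 17817/((7 + 5*(-2)) + 92*(-110)) = -30382/178 - 17817/((7 - 10) - 10120) = -30382*1/178 - 17817/(-3 - 10120) = -15191/89 - 17817/(-10123) = -15191/89 - 17817*(-1/10123) = -15191/89 + 17817/10123 = -152192780/900947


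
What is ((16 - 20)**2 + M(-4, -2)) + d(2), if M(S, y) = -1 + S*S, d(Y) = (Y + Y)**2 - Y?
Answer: 45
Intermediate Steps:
d(Y) = -Y + 4*Y**2 (d(Y) = (2*Y)**2 - Y = 4*Y**2 - Y = -Y + 4*Y**2)
M(S, y) = -1 + S**2
((16 - 20)**2 + M(-4, -2)) + d(2) = ((16 - 20)**2 + (-1 + (-4)**2)) + 2*(-1 + 4*2) = ((-4)**2 + (-1 + 16)) + 2*(-1 + 8) = (16 + 15) + 2*7 = 31 + 14 = 45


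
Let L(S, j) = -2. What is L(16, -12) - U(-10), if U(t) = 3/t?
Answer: -17/10 ≈ -1.7000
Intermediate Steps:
L(16, -12) - U(-10) = -2 - 3/(-10) = -2 - 3*(-1)/10 = -2 - 1*(-3/10) = -2 + 3/10 = -17/10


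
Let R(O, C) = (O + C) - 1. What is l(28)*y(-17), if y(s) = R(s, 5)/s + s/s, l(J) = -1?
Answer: -30/17 ≈ -1.7647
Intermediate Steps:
R(O, C) = -1 + C + O (R(O, C) = (C + O) - 1 = -1 + C + O)
y(s) = 1 + (4 + s)/s (y(s) = (-1 + 5 + s)/s + s/s = (4 + s)/s + 1 = 1 + (4 + s)/s)
l(28)*y(-17) = -(2 + 4/(-17)) = -(2 + 4*(-1/17)) = -(2 - 4/17) = -1*30/17 = -30/17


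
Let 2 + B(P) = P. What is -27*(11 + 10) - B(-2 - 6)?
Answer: -557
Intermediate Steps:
B(P) = -2 + P
-27*(11 + 10) - B(-2 - 6) = -27*(11 + 10) - (-2 + (-2 - 6)) = -27*21 - (-2 - 8) = -567 - 1*(-10) = -567 + 10 = -557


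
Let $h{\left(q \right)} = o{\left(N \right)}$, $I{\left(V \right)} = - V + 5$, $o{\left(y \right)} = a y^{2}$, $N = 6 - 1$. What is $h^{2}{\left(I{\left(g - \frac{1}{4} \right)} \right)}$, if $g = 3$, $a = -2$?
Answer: $2500$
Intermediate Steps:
$N = 5$
$o{\left(y \right)} = - 2 y^{2}$
$I{\left(V \right)} = 5 - V$
$h{\left(q \right)} = -50$ ($h{\left(q \right)} = - 2 \cdot 5^{2} = \left(-2\right) 25 = -50$)
$h^{2}{\left(I{\left(g - \frac{1}{4} \right)} \right)} = \left(-50\right)^{2} = 2500$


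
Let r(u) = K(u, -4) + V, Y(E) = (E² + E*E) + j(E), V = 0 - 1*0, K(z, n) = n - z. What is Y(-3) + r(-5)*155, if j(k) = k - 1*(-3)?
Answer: 173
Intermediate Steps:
j(k) = 3 + k (j(k) = k + 3 = 3 + k)
V = 0 (V = 0 + 0 = 0)
Y(E) = 3 + E + 2*E² (Y(E) = (E² + E*E) + (3 + E) = (E² + E²) + (3 + E) = 2*E² + (3 + E) = 3 + E + 2*E²)
r(u) = -4 - u (r(u) = (-4 - u) + 0 = -4 - u)
Y(-3) + r(-5)*155 = (3 - 3 + 2*(-3)²) + (-4 - 1*(-5))*155 = (3 - 3 + 2*9) + (-4 + 5)*155 = (3 - 3 + 18) + 1*155 = 18 + 155 = 173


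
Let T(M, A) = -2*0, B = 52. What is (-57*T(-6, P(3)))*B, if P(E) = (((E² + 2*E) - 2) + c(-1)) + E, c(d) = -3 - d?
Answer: 0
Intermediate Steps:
P(E) = -4 + E² + 3*E (P(E) = (((E² + 2*E) - 2) + (-3 - 1*(-1))) + E = ((-2 + E² + 2*E) + (-3 + 1)) + E = ((-2 + E² + 2*E) - 2) + E = (-4 + E² + 2*E) + E = -4 + E² + 3*E)
T(M, A) = 0
(-57*T(-6, P(3)))*B = -57*0*52 = 0*52 = 0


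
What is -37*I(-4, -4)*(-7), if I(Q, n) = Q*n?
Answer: 4144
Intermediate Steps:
-37*I(-4, -4)*(-7) = -(-148)*(-4)*(-7) = -37*16*(-7) = -592*(-7) = 4144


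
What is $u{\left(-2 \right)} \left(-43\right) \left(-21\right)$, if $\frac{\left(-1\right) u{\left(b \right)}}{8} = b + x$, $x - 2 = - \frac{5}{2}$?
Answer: $18060$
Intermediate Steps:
$x = - \frac{1}{2}$ ($x = 2 - \frac{5}{2} = - \frac{1}{2} \approx -0.5$)
$u{\left(b \right)} = 4 - 8 b$ ($u{\left(b \right)} = - 8 \left(b - \frac{1}{2}\right) = - 8 \left(- \frac{1}{2} + b\right) = 4 - 8 b$)
$u{\left(-2 \right)} \left(-43\right) \left(-21\right) = \left(4 - -16\right) \left(-43\right) \left(-21\right) = \left(4 + 16\right) \left(-43\right) \left(-21\right) = 20 \left(-43\right) \left(-21\right) = \left(-860\right) \left(-21\right) = 18060$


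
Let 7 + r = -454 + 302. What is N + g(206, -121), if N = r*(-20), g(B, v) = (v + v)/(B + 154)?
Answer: 572279/180 ≈ 3179.3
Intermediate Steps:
g(B, v) = 2*v/(154 + B) (g(B, v) = (2*v)/(154 + B) = 2*v/(154 + B))
r = -159 (r = -7 + (-454 + 302) = -7 - 152 = -159)
N = 3180 (N = -159*(-20) = 3180)
N + g(206, -121) = 3180 + 2*(-121)/(154 + 206) = 3180 + 2*(-121)/360 = 3180 + 2*(-121)*(1/360) = 3180 - 121/180 = 572279/180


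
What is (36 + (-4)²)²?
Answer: 2704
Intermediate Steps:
(36 + (-4)²)² = (36 + 16)² = 52² = 2704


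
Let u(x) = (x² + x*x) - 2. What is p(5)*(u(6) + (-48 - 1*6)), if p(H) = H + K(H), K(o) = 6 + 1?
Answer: 192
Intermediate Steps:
K(o) = 7
u(x) = -2 + 2*x² (u(x) = (x² + x²) - 2 = 2*x² - 2 = -2 + 2*x²)
p(H) = 7 + H (p(H) = H + 7 = 7 + H)
p(5)*(u(6) + (-48 - 1*6)) = (7 + 5)*((-2 + 2*6²) + (-48 - 1*6)) = 12*((-2 + 2*36) + (-48 - 6)) = 12*((-2 + 72) - 54) = 12*(70 - 54) = 12*16 = 192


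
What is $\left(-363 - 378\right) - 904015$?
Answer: $-904756$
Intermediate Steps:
$\left(-363 - 378\right) - 904015 = -741 - 904015 = -904756$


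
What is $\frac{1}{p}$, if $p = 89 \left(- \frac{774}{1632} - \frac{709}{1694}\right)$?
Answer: $- \frac{230384}{18306143} \approx -0.012585$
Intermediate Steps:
$p = - \frac{18306143}{230384}$ ($p = 89 \left(\left(-774\right) \frac{1}{1632} - \frac{709}{1694}\right) = 89 \left(- \frac{129}{272} - \frac{709}{1694}\right) = 89 \left(- \frac{205687}{230384}\right) = - \frac{18306143}{230384} \approx -79.459$)
$\frac{1}{p} = \frac{1}{- \frac{18306143}{230384}} = - \frac{230384}{18306143}$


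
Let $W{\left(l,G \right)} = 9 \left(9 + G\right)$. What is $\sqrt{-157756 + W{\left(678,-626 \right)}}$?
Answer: $i \sqrt{163309} \approx 404.12 i$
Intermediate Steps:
$W{\left(l,G \right)} = 81 + 9 G$
$\sqrt{-157756 + W{\left(678,-626 \right)}} = \sqrt{-157756 + \left(81 + 9 \left(-626\right)\right)} = \sqrt{-157756 + \left(81 - 5634\right)} = \sqrt{-157756 - 5553} = \sqrt{-163309} = i \sqrt{163309}$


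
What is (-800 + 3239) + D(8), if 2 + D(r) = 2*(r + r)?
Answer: 2469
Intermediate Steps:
D(r) = -2 + 4*r (D(r) = -2 + 2*(r + r) = -2 + 2*(2*r) = -2 + 4*r)
(-800 + 3239) + D(8) = (-800 + 3239) + (-2 + 4*8) = 2439 + (-2 + 32) = 2439 + 30 = 2469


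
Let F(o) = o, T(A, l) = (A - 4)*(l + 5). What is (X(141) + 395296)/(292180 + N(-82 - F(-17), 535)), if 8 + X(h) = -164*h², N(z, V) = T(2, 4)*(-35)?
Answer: -1432598/146405 ≈ -9.7852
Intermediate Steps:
T(A, l) = (-4 + A)*(5 + l)
N(z, V) = 630 (N(z, V) = (-20 - 4*4 + 5*2 + 2*4)*(-35) = (-20 - 16 + 10 + 8)*(-35) = -18*(-35) = 630)
X(h) = -8 - 164*h²
(X(141) + 395296)/(292180 + N(-82 - F(-17), 535)) = ((-8 - 164*141²) + 395296)/(292180 + 630) = ((-8 - 164*19881) + 395296)/292810 = ((-8 - 3260484) + 395296)*(1/292810) = (-3260492 + 395296)*(1/292810) = -2865196*1/292810 = -1432598/146405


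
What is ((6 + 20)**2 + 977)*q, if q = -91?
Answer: -150423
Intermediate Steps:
((6 + 20)**2 + 977)*q = ((6 + 20)**2 + 977)*(-91) = (26**2 + 977)*(-91) = (676 + 977)*(-91) = 1653*(-91) = -150423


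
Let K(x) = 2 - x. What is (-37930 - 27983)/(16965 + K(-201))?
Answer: -65913/17168 ≈ -3.8393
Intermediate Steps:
(-37930 - 27983)/(16965 + K(-201)) = (-37930 - 27983)/(16965 + (2 - 1*(-201))) = -65913/(16965 + (2 + 201)) = -65913/(16965 + 203) = -65913/17168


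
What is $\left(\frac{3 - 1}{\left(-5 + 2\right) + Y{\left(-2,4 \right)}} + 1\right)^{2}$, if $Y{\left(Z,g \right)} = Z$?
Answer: $\frac{9}{25} \approx 0.36$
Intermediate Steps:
$\left(\frac{3 - 1}{\left(-5 + 2\right) + Y{\left(-2,4 \right)}} + 1\right)^{2} = \left(\frac{3 - 1}{\left(-5 + 2\right) - 2} + 1\right)^{2} = \left(\frac{2}{-3 - 2} + 1\right)^{2} = \left(\frac{2}{-5} + 1\right)^{2} = \left(2 \left(- \frac{1}{5}\right) + 1\right)^{2} = \left(- \frac{2}{5} + 1\right)^{2} = \left(\frac{3}{5}\right)^{2} = \frac{9}{25}$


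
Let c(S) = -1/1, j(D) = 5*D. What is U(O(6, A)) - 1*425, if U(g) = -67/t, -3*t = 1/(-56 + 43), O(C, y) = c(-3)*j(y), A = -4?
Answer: -3038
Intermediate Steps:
c(S) = -1 (c(S) = -1*1 = -1)
O(C, y) = -5*y
t = 1/39 (t = -1/(3*(-56 + 43)) = -⅓/(-13) = -⅓*(-1/13) = 1/39 ≈ 0.025641)
U(g) = -2613 (U(g) = -67/1/39 = -67*39 = -2613)
U(O(6, A)) - 1*425 = -2613 - 1*425 = -2613 - 425 = -3038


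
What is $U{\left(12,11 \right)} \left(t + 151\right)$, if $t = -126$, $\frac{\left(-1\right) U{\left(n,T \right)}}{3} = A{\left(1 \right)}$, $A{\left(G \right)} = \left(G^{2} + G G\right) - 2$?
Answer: $0$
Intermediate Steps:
$A{\left(G \right)} = -2 + 2 G^{2}$ ($A{\left(G \right)} = \left(G^{2} + G^{2}\right) - 2 = 2 G^{2} - 2 = -2 + 2 G^{2}$)
$U{\left(n,T \right)} = 0$ ($U{\left(n,T \right)} = - 3 \left(-2 + 2 \cdot 1^{2}\right) = - 3 \left(-2 + 2 \cdot 1\right) = - 3 \left(-2 + 2\right) = \left(-3\right) 0 = 0$)
$U{\left(12,11 \right)} \left(t + 151\right) = 0 \left(-126 + 151\right) = 0 \cdot 25 = 0$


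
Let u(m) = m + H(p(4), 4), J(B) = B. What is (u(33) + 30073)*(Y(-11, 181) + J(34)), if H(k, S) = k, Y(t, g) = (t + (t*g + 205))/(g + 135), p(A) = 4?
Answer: 134697085/158 ≈ 8.5251e+5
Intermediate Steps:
Y(t, g) = (205 + t + g*t)/(135 + g) (Y(t, g) = (t + (g*t + 205))/(135 + g) = (t + (205 + g*t))/(135 + g) = (205 + t + g*t)/(135 + g))
u(m) = 4 + m (u(m) = m + 4 = 4 + m)
(u(33) + 30073)*(Y(-11, 181) + J(34)) = ((4 + 33) + 30073)*((205 - 11 + 181*(-11))/(135 + 181) + 34) = (37 + 30073)*((205 - 11 - 1991)/316 + 34) = 30110*((1/316)*(-1797) + 34) = 30110*(-1797/316 + 34) = 30110*(8947/316) = 134697085/158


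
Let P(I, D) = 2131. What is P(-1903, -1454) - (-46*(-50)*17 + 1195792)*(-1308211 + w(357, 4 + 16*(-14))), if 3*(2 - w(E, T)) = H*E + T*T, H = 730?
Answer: 5228084468597/3 ≈ 1.7427e+12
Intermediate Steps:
w(E, T) = 2 - 730*E/3 - T²/3 (w(E, T) = 2 - (730*E + T*T)/3 = 2 - (730*E + T²)/3 = 2 - (T² + 730*E)/3 = 2 + (-730*E/3 - T²/3) = 2 - 730*E/3 - T²/3)
P(-1903, -1454) - (-46*(-50)*17 + 1195792)*(-1308211 + w(357, 4 + 16*(-14))) = 2131 - (-46*(-50)*17 + 1195792)*(-1308211 + (2 - 730/3*357 - (4 + 16*(-14))²/3)) = 2131 - (2300*17 + 1195792)*(-1308211 + (2 - 86870 - (4 - 224)²/3)) = 2131 - (39100 + 1195792)*(-1308211 + (2 - 86870 - ⅓*(-220)²)) = 2131 - 1234892*(-1308211 + (2 - 86870 - ⅓*48400)) = 2131 - 1234892*(-1308211 + (2 - 86870 - 48400/3)) = 2131 - 1234892*(-1308211 - 309004/3) = 2131 - 1234892*(-4233637)/3 = 2131 - 1*(-5228084462204/3) = 2131 + 5228084462204/3 = 5228084468597/3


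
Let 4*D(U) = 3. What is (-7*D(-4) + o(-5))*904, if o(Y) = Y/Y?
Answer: -3842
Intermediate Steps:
o(Y) = 1
D(U) = ¾ (D(U) = (¼)*3 = ¾)
(-7*D(-4) + o(-5))*904 = (-7*¾ + 1)*904 = (-21/4 + 1)*904 = -17/4*904 = -3842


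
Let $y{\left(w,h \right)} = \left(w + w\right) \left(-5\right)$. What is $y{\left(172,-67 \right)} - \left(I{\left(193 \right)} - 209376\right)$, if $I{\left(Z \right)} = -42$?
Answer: $207698$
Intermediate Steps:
$y{\left(w,h \right)} = - 10 w$ ($y{\left(w,h \right)} = 2 w \left(-5\right) = - 10 w$)
$y{\left(172,-67 \right)} - \left(I{\left(193 \right)} - 209376\right) = \left(-10\right) 172 - \left(-42 - 209376\right) = -1720 - -209418 = -1720 + 209418 = 207698$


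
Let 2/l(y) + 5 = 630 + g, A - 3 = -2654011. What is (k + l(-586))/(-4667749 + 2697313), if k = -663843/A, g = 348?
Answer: -93032465/726907854140832 ≈ -1.2798e-7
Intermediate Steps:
A = -2654008 (A = 3 - 2654011 = -2654008)
l(y) = 2/973 (l(y) = 2/(-5 + (630 + 348)) = 2/(-5 + 978) = 2/973)
k = 663843/2654008 (k = -663843/(-2654008) = -663843*(-1/2654008) = 663843/2654008 ≈ 0.25013)
(k + l(-586))/(-4667749 + 2697313) = (663843/2654008 + 2/973)/(-4667749 + 2697313) = (93032465/368907112)/(-1970436) = (93032465/368907112)*(-1/1970436) = -93032465/726907854140832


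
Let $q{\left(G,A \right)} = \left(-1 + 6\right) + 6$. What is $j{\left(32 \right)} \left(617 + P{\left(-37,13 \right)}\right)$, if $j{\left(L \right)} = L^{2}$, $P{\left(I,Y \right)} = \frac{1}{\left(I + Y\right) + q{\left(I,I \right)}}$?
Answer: $\frac{8212480}{13} \approx 6.3173 \cdot 10^{5}$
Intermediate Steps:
$q{\left(G,A \right)} = 11$ ($q{\left(G,A \right)} = 5 + 6 = 11$)
$P{\left(I,Y \right)} = \frac{1}{11 + I + Y}$ ($P{\left(I,Y \right)} = \frac{1}{\left(I + Y\right) + 11} = \frac{1}{11 + I + Y}$)
$j{\left(32 \right)} \left(617 + P{\left(-37,13 \right)}\right) = 32^{2} \left(617 + \frac{1}{11 - 37 + 13}\right) = 1024 \left(617 + \frac{1}{-13}\right) = 1024 \left(617 - \frac{1}{13}\right) = 1024 \cdot \frac{8020}{13} = \frac{8212480}{13}$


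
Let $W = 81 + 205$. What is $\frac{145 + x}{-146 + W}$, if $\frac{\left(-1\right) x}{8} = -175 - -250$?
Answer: $- \frac{13}{4} \approx -3.25$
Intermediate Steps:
$x = -600$ ($x = - 8 \left(-175 - -250\right) = - 8 \left(-175 + 250\right) = \left(-8\right) 75 = -600$)
$W = 286$
$\frac{145 + x}{-146 + W} = \frac{145 - 600}{-146 + 286} = - \frac{455}{140} = \left(-455\right) \frac{1}{140} = - \frac{13}{4}$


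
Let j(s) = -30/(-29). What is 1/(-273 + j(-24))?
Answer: -29/7887 ≈ -0.0036769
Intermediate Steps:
j(s) = 30/29 (j(s) = -30*(-1/29) = 30/29)
1/(-273 + j(-24)) = 1/(-273 + 30/29) = 1/(-7887/29) = -29/7887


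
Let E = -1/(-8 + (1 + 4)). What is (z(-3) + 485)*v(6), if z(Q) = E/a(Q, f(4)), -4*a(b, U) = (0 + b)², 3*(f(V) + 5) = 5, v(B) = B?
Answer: 26182/9 ≈ 2909.1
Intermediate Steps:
f(V) = -10/3 (f(V) = -5 + (⅓)*5 = -5 + 5/3 = -10/3)
a(b, U) = -b²/4 (a(b, U) = -(0 + b)²/4 = -b²/4)
E = ⅓ (E = -1/(-8 + 5) = -1/(-3) = -1*(-⅓) = ⅓ ≈ 0.33333)
z(Q) = -4/(3*Q²) (z(Q) = 1/(3*((-Q²/4))) = (-4/Q²)/3 = -4/(3*Q²))
(z(-3) + 485)*v(6) = (-4/3/(-3)² + 485)*6 = (-4/3*⅑ + 485)*6 = (-4/27 + 485)*6 = (13091/27)*6 = 26182/9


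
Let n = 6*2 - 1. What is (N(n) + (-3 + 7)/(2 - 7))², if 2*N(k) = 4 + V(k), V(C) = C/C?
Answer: 289/100 ≈ 2.8900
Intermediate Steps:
V(C) = 1
n = 11 (n = 12 - 1 = 11)
N(k) = 5/2 (N(k) = (4 + 1)/2 = (½)*5 = 5/2)
(N(n) + (-3 + 7)/(2 - 7))² = (5/2 + (-3 + 7)/(2 - 7))² = (5/2 + 4/(-5))² = (5/2 + 4*(-⅕))² = (5/2 - ⅘)² = (17/10)² = 289/100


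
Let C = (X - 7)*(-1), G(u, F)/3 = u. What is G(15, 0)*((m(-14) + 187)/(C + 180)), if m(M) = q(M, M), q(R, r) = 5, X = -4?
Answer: 8640/191 ≈ 45.236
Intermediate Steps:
m(M) = 5
G(u, F) = 3*u
C = 11 (C = (-4 - 7)*(-1) = -11*(-1) = 11)
G(15, 0)*((m(-14) + 187)/(C + 180)) = (3*15)*((5 + 187)/(11 + 180)) = 45*(192/191) = 8640/191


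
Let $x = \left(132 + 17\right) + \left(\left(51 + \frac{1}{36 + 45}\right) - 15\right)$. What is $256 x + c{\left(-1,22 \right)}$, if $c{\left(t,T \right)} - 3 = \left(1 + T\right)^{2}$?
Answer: $\frac{3879508}{81} \approx 47895.0$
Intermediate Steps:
$c{\left(t,T \right)} = 3 + \left(1 + T\right)^{2}$
$x = \frac{14986}{81}$ ($x = 149 + \left(\left(51 + \frac{1}{81}\right) - 15\right) = 149 + \left(\frac{4132}{81} - 15\right) = 149 + \frac{2917}{81} = \frac{14986}{81} \approx 185.01$)
$256 x + c{\left(-1,22 \right)} = 256 \cdot \frac{14986}{81} + \left(3 + \left(1 + 22\right)^{2}\right) = \frac{3836416}{81} + \left(3 + 23^{2}\right) = \frac{3836416}{81} + \left(3 + 529\right) = \frac{3836416}{81} + 532 = \frac{3879508}{81}$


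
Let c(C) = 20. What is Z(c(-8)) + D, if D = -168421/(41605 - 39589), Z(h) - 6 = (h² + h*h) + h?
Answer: 1496795/2016 ≈ 742.46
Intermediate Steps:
Z(h) = 6 + h + 2*h² (Z(h) = 6 + ((h² + h*h) + h) = 6 + ((h² + h²) + h) = 6 + (2*h² + h) = 6 + (h + 2*h²) = 6 + h + 2*h²)
D = -168421/2016 ≈ -83.542
Z(c(-8)) + D = (6 + 20 + 2*20²) - 168421/2016 = (6 + 20 + 2*400) - 168421/2016 = (6 + 20 + 800) - 168421/2016 = 826 - 168421/2016 = 1496795/2016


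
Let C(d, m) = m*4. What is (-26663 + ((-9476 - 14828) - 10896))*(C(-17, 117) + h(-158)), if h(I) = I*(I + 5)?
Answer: -1524428046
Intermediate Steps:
h(I) = I*(5 + I)
C(d, m) = 4*m
(-26663 + ((-9476 - 14828) - 10896))*(C(-17, 117) + h(-158)) = (-26663 + ((-9476 - 14828) - 10896))*(4*117 - 158*(5 - 158)) = (-26663 + (-24304 - 10896))*(468 - 158*(-153)) = (-26663 - 35200)*(468 + 24174) = -61863*24642 = -1524428046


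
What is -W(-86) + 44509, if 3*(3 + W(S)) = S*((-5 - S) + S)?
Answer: 133106/3 ≈ 44369.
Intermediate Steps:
W(S) = -3 - 5*S/3 (W(S) = -3 + (S*((-5 - S) + S))/3 = -3 + (S*(-5))/3 = -3 + (-5*S)/3 = -3 - 5*S/3)
-W(-86) + 44509 = -(-3 - 5/3*(-86)) + 44509 = -(-3 + 430/3) + 44509 = -1*421/3 + 44509 = -421/3 + 44509 = 133106/3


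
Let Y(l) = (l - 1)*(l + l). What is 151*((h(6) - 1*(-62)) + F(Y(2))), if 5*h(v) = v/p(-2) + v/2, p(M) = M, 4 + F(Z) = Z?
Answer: 9362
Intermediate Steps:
Y(l) = 2*l*(-1 + l) (Y(l) = (-1 + l)*(2*l) = 2*l*(-1 + l))
F(Z) = -4 + Z
h(v) = 0 (h(v) = (v/(-2) + v/2)/5 = (v*(-½) + v*(½))/5 = (-v/2 + v/2)/5 = (⅕)*0 = 0)
151*((h(6) - 1*(-62)) + F(Y(2))) = 151*((0 - 1*(-62)) + (-4 + 2*2*(-1 + 2))) = 151*((0 + 62) + (-4 + 2*2*1)) = 151*(62 + (-4 + 4)) = 151*(62 + 0) = 151*62 = 9362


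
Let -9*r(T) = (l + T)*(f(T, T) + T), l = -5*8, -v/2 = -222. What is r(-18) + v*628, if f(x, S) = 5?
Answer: 2508734/9 ≈ 2.7875e+5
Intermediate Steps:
v = 444 (v = -2*(-222) = 444)
l = -40
r(T) = -(-40 + T)*(5 + T)/9
r(-18) + v*628 = (200/9 - 1/9*(-18)**2 + (35/9)*(-18)) + 444*628 = (200/9 - 1/9*324 - 70) + 278832 = (200/9 - 36 - 70) + 278832 = -754/9 + 278832 = 2508734/9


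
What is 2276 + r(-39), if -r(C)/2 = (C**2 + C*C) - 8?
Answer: -3792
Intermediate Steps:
r(C) = 16 - 4*C**2 (r(C) = -2*((C**2 + C*C) - 8) = -2*((C**2 + C**2) - 8) = -2*(2*C**2 - 8) = -2*(-8 + 2*C**2) = 16 - 4*C**2)
2276 + r(-39) = 2276 + (16 - 4*(-39)**2) = 2276 + (16 - 4*1521) = 2276 + (16 - 6084) = 2276 - 6068 = -3792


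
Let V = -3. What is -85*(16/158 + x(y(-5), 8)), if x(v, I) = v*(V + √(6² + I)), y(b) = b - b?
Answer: -680/79 ≈ -8.6076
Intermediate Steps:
y(b) = 0
x(v, I) = v*(-3 + √(36 + I)) (x(v, I) = v*(-3 + √(6² + I)) = v*(-3 + √(36 + I)))
-85*(16/158 + x(y(-5), 8)) = -85*(16/158 + 0*(-3 + √(36 + 8))) = -85*(16*(1/158) + 0*(-3 + √44)) = -85*(8/79 + 0*(-3 + 2*√11)) = -85*(8/79 + 0) = -85*8/79 = -680/79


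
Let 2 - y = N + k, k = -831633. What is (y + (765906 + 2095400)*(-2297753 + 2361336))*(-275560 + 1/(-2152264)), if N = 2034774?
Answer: -107898191676871910426819/2152264 ≈ -5.0132e+16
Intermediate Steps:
y = -1203139 (y = 2 - (2034774 - 831633) = 2 - 1*1203141 = 2 - 1203141 = -1203139)
(y + (765906 + 2095400)*(-2297753 + 2361336))*(-275560 + 1/(-2152264)) = (-1203139 + (765906 + 2095400)*(-2297753 + 2361336))*(-275560 + 1/(-2152264)) = (-1203139 + 2861306*63583)*(-275560 - 1/2152264) = (-1203139 + 181930419398)*(-593077867841/2152264) = 181929216259*(-593077867841/2152264) = -107898191676871910426819/2152264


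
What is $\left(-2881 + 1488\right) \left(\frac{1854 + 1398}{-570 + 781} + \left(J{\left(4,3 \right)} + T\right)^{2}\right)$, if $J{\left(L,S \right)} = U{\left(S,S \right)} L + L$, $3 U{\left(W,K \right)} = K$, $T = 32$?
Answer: $- \frac{474806836}{211} \approx -2.2503 \cdot 10^{6}$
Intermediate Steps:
$U{\left(W,K \right)} = \frac{K}{3}$
$J{\left(L,S \right)} = L + \frac{L S}{3}$ ($J{\left(L,S \right)} = \frac{S}{3} L + L = \frac{L S}{3} + L = L + \frac{L S}{3}$)
$\left(-2881 + 1488\right) \left(\frac{1854 + 1398}{-570 + 781} + \left(J{\left(4,3 \right)} + T\right)^{2}\right) = \left(-2881 + 1488\right) \left(\frac{1854 + 1398}{-570 + 781} + \left(\frac{1}{3} \cdot 4 \left(3 + 3\right) + 32\right)^{2}\right) = - 1393 \left(\frac{3252}{211} + \left(\frac{1}{3} \cdot 4 \cdot 6 + 32\right)^{2}\right) = - 1393 \left(3252 \cdot \frac{1}{211} + \left(8 + 32\right)^{2}\right) = - 1393 \left(\frac{3252}{211} + 40^{2}\right) = - 1393 \left(\frac{3252}{211} + 1600\right) = \left(-1393\right) \frac{340852}{211} = - \frac{474806836}{211}$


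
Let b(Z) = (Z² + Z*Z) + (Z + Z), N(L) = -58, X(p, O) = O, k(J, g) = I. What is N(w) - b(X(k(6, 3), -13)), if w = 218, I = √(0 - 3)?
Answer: -370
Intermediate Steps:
I = I*√3 (I = √(-3) = I*√3 ≈ 1.732*I)
k(J, g) = I*√3
b(Z) = 2*Z + 2*Z² (b(Z) = (Z² + Z²) + 2*Z = 2*Z² + 2*Z = 2*Z + 2*Z²)
N(w) - b(X(k(6, 3), -13)) = -58 - 2*(-13)*(1 - 13) = -58 - 2*(-13)*(-12) = -58 - 1*312 = -58 - 312 = -370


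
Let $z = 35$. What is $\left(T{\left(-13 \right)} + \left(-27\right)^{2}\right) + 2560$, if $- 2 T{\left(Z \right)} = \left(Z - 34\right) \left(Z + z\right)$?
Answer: $3806$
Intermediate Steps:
$T{\left(Z \right)} = - \frac{\left(-34 + Z\right) \left(35 + Z\right)}{2}$ ($T{\left(Z \right)} = - \frac{\left(Z - 34\right) \left(Z + 35\right)}{2} = - \frac{\left(-34 + Z\right) \left(35 + Z\right)}{2}$)
$\left(T{\left(-13 \right)} + \left(-27\right)^{2}\right) + 2560 = \left(\left(595 - - \frac{13}{2} - \frac{\left(-13\right)^{2}}{2}\right) + \left(-27\right)^{2}\right) + 2560 = \left(\left(595 + \frac{13}{2} - \frac{169}{2}\right) + 729\right) + 2560 = \left(517 + 729\right) + 2560 = 1246 + 2560 = 3806$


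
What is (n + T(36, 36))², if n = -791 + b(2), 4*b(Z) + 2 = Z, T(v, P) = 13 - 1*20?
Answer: 636804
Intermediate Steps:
T(v, P) = -7 (T(v, P) = 13 - 20 = -7)
b(Z) = -½ + Z/4
n = -791 (n = -791 + (-½ + (¼)*2) = -791 + (-½ + ½) = -791 + 0 = -791)
(n + T(36, 36))² = (-791 - 7)² = (-798)² = 636804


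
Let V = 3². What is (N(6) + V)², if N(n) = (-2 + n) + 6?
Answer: 361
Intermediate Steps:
V = 9
N(n) = 4 + n
(N(6) + V)² = ((4 + 6) + 9)² = (10 + 9)² = 19² = 361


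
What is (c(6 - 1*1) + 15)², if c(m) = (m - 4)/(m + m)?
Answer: 22801/100 ≈ 228.01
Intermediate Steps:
c(m) = (-4 + m)/(2*m) (c(m) = (-4 + m)/((2*m)) = (-4 + m)*(1/(2*m)) = (-4 + m)/(2*m))
(c(6 - 1*1) + 15)² = ((-4 + (6 - 1*1))/(2*(6 - 1*1)) + 15)² = ((-4 + (6 - 1))/(2*(6 - 1)) + 15)² = ((½)*(-4 + 5)/5 + 15)² = ((½)*(⅕)*1 + 15)² = (⅒ + 15)² = (151/10)² = 22801/100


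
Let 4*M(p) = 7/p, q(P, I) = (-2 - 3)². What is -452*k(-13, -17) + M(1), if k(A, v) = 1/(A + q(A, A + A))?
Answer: -431/12 ≈ -35.917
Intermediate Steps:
q(P, I) = 25 (q(P, I) = (-5)² = 25)
M(p) = 7/(4*p) (M(p) = (7/p)/4 = 7/(4*p))
k(A, v) = 1/(25 + A) (k(A, v) = 1/(A + 25) = 1/(25 + A))
-452*k(-13, -17) + M(1) = -452/(25 - 13) + (7/4)/1 = -452/12 + (7/4)*1 = -452*1/12 + 7/4 = -113/3 + 7/4 = -431/12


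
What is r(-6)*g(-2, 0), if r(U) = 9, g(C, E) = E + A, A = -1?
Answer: -9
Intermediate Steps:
g(C, E) = -1 + E (g(C, E) = E - 1 = -1 + E)
r(-6)*g(-2, 0) = 9*(-1 + 0) = 9*(-1) = -9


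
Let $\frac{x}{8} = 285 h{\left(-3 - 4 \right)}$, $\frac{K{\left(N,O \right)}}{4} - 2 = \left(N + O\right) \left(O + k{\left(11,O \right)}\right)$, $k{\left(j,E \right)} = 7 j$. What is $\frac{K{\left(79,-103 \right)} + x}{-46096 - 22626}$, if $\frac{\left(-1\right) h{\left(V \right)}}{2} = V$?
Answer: $- \frac{17212}{34361} \approx -0.50092$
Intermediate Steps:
$h{\left(V \right)} = - 2 V$
$K{\left(N,O \right)} = 8 + 4 \left(77 + O\right) \left(N + O\right)$ ($K{\left(N,O \right)} = 8 + 4 \left(N + O\right) \left(O + 7 \cdot 11\right) = 8 + 4 \left(N + O\right) \left(O + 77\right) = 8 + 4 \left(N + O\right) \left(77 + O\right) = 8 + 4 \left(77 + O\right) \left(N + O\right)$)
$x = 31920$ ($x = 8 \cdot 285 \left(- 2 \left(-3 - 4\right)\right) = 8 \cdot 285 \left(\left(-2\right) \left(-7\right)\right) = 8 \cdot 285 \cdot 14 = 8 \cdot 3990 = 31920$)
$\frac{K{\left(79,-103 \right)} + x}{-46096 - 22626} = \frac{\left(8 + 4 \left(-103\right)^{2} + 308 \cdot 79 + 308 \left(-103\right) + 4 \cdot 79 \left(-103\right)\right) + 31920}{-46096 - 22626} = \frac{\left(8 + 4 \cdot 10609 + 24332 - 31724 - 32548\right) + 31920}{-68722} = \left(\left(8 + 42436 + 24332 - 31724 - 32548\right) + 31920\right) \left(- \frac{1}{68722}\right) = \left(2504 + 31920\right) \left(- \frac{1}{68722}\right) = 34424 \left(- \frac{1}{68722}\right) = - \frac{17212}{34361}$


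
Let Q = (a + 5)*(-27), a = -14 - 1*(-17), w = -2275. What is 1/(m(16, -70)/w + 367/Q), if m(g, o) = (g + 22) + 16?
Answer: -491400/846589 ≈ -0.58045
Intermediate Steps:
a = 3 (a = -14 + 17 = 3)
m(g, o) = 38 + g (m(g, o) = (22 + g) + 16 = 38 + g)
Q = -216 (Q = (3 + 5)*(-27) = 8*(-27) = -216)
1/(m(16, -70)/w + 367/Q) = 1/((38 + 16)/(-2275) + 367/(-216)) = 1/(54*(-1/2275) + 367*(-1/216)) = 1/(-54/2275 - 367/216) = 1/(-846589/491400) = -491400/846589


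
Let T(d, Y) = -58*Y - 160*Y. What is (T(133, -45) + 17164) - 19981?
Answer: 6993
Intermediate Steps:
T(d, Y) = -218*Y
(T(133, -45) + 17164) - 19981 = (-218*(-45) + 17164) - 19981 = (9810 + 17164) - 19981 = 26974 - 19981 = 6993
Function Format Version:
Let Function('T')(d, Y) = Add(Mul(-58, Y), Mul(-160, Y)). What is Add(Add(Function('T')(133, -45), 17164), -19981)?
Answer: 6993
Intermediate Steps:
Function('T')(d, Y) = Mul(-218, Y)
Add(Add(Function('T')(133, -45), 17164), -19981) = Add(Add(Mul(-218, -45), 17164), -19981) = Add(Add(9810, 17164), -19981) = Add(26974, -19981) = 6993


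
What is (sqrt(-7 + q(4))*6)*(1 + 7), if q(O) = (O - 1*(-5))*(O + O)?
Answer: 48*sqrt(65) ≈ 386.99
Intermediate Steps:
q(O) = 2*O*(5 + O) (q(O) = (O + 5)*(2*O) = (5 + O)*(2*O) = 2*O*(5 + O))
(sqrt(-7 + q(4))*6)*(1 + 7) = (sqrt(-7 + 2*4*(5 + 4))*6)*(1 + 7) = (sqrt(-7 + 2*4*9)*6)*8 = (sqrt(-7 + 72)*6)*8 = (sqrt(65)*6)*8 = (6*sqrt(65))*8 = 48*sqrt(65)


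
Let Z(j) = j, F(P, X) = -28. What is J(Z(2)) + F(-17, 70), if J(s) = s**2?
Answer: -24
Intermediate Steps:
J(Z(2)) + F(-17, 70) = 2**2 - 28 = 4 - 28 = -24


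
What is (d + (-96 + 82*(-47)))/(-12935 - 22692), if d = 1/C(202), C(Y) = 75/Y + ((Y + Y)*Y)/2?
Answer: 32557807648/293654941841 ≈ 0.11087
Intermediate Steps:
C(Y) = Y² + 75/Y (C(Y) = 75/Y + ((2*Y)*Y)*(½) = 75/Y + (2*Y²)*(½) = 75/Y + Y² = Y² + 75/Y)
d = 202/8242483 (d = 1/((75 + 202³)/202) = 1/((75 + 8242408)/202) = 1/((1/202)*8242483) = 1/(8242483/202) = 202/8242483 ≈ 2.4507e-5)
(d + (-96 + 82*(-47)))/(-12935 - 22692) = (202/8242483 + (-96 + 82*(-47)))/(-12935 - 22692) = (202/8242483 + (-96 - 3854))/(-35627) = (202/8242483 - 3950)*(-1/35627) = -32557807648/8242483*(-1/35627) = 32557807648/293654941841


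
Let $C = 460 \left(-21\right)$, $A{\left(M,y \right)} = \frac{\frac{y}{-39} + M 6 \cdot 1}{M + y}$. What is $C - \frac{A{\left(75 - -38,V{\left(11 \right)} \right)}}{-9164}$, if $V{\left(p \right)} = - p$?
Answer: $- \frac{352149400267}{36454392} \approx -9660.0$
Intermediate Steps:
$A{\left(M,y \right)} = \frac{6 M - \frac{y}{39}}{M + y}$ ($A{\left(M,y \right)} = \frac{y \left(- \frac{1}{39}\right) + 6 M 1}{M + y} = \frac{- \frac{y}{39} + 6 M}{M + y} = \frac{6 M - \frac{y}{39}}{M + y}$)
$C = -9660$
$C - \frac{A{\left(75 - -38,V{\left(11 \right)} \right)}}{-9164} = -9660 - \frac{\frac{1}{\left(75 - -38\right) - 11} \left(6 \left(75 - -38\right) - \frac{\left(-1\right) 11}{39}\right)}{-9164} = -9660 - \frac{6 \left(75 + 38\right) - - \frac{11}{39}}{\left(75 + 38\right) - 11} \left(- \frac{1}{9164}\right) = -9660 - \frac{6 \cdot 113 + \frac{11}{39}}{113 - 11} \left(- \frac{1}{9164}\right) = -9660 - \frac{678 + \frac{11}{39}}{102} \left(- \frac{1}{9164}\right) = -9660 - \frac{1}{102} \cdot \frac{26453}{39} \left(- \frac{1}{9164}\right) = -9660 - \frac{26453}{3978} \left(- \frac{1}{9164}\right) = -9660 - - \frac{26453}{36454392} = -9660 + \frac{26453}{36454392} = - \frac{352149400267}{36454392}$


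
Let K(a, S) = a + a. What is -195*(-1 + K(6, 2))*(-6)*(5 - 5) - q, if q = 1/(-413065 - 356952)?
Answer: 1/770017 ≈ 1.2987e-6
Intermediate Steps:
K(a, S) = 2*a
q = -1/770017 (q = 1/(-770017) = -1/770017 ≈ -1.2987e-6)
-195*(-1 + K(6, 2))*(-6)*(5 - 5) - q = -195*(-1 + 2*6)*(-6)*(5 - 5) - 1*(-1/770017) = -195*(-1 + 12)*(-6)*0 + 1/770017 = -195*11*(-6)*0 + 1/770017 = -(-12870)*0 + 1/770017 = -195*0 + 1/770017 = 0 + 1/770017 = 1/770017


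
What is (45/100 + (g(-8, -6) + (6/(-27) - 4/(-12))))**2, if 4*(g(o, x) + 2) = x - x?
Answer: 67081/32400 ≈ 2.0704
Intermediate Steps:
g(o, x) = -2 (g(o, x) = -2 + (x - x)/4 = -2 + (1/4)*0 = -2 + 0 = -2)
(45/100 + (g(-8, -6) + (6/(-27) - 4/(-12))))**2 = (45/100 + (-2 + (6/(-27) - 4/(-12))))**2 = (45*(1/100) + (-2 + (6*(-1/27) - 4*(-1/12))))**2 = (9/20 + (-2 + (-2/9 + 1/3)))**2 = (9/20 + (-2 + 1/9))**2 = (9/20 - 17/9)**2 = (-259/180)**2 = 67081/32400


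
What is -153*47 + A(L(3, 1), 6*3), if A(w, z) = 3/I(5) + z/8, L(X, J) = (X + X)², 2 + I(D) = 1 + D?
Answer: -7188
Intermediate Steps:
I(D) = -1 + D (I(D) = -2 + (1 + D) = -1 + D)
L(X, J) = 4*X² (L(X, J) = (2*X)² = 4*X²)
A(w, z) = ¾ + z/8 (A(w, z) = 3/(-1 + 5) + z/8 = 3/4 + z*(⅛) = 3*(¼) + z/8 = ¾ + z/8)
-153*47 + A(L(3, 1), 6*3) = -153*47 + (¾ + (6*3)/8) = -7191 + (¾ + (⅛)*18) = -7191 + (¾ + 9/4) = -7191 + 3 = -7188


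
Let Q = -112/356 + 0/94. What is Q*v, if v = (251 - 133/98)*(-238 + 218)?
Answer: 139800/89 ≈ 1570.8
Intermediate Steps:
Q = -28/89 (Q = -112*1/356 + 0*(1/94) = -28/89 + 0 = -28/89 ≈ -0.31461)
v = -34950/7 (v = (251 - 133*1/98)*(-20) = (251 - 19/14)*(-20) = (3495/14)*(-20) = -34950/7 ≈ -4992.9)
Q*v = -28/89*(-34950/7) = 139800/89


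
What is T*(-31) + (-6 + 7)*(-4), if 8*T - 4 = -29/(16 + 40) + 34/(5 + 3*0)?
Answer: -98209/2240 ≈ -43.843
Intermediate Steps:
T = 2879/2240 (T = 1/2 + (-29/(16 + 40) + 34/(5 + 3*0))/8 = 1/2 + (-29/56 + 34/(5 + 0))/8 = 1/2 + (-29*1/56 + 34/5)/8 = 1/2 + (-29/56 + 34*(1/5))/8 = 1/2 + (-29/56 + 34/5)/8 = 1/2 + (1/8)*(1759/280) = 1/2 + 1759/2240 = 2879/2240 ≈ 1.2853)
T*(-31) + (-6 + 7)*(-4) = (2879/2240)*(-31) + (-6 + 7)*(-4) = -89249/2240 + 1*(-4) = -89249/2240 - 4 = -98209/2240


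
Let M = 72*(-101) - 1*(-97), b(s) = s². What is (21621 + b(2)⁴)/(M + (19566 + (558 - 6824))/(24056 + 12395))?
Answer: -797438527/261522625 ≈ -3.0492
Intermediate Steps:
M = -7175 (M = -7272 + 97 = -7175)
(21621 + b(2)⁴)/(M + (19566 + (558 - 6824))/(24056 + 12395)) = (21621 + (2²)⁴)/(-7175 + (19566 + (558 - 6824))/(24056 + 12395)) = (21621 + 4⁴)/(-7175 + (19566 - 6266)/36451) = (21621 + 256)/(-7175 + 13300*(1/36451)) = 21877/(-7175 + 13300/36451) = 21877/(-261522625/36451) = 21877*(-36451/261522625) = -797438527/261522625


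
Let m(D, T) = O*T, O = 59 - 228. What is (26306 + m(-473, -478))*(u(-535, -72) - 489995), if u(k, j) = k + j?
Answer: -52537586976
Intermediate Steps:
O = -169
u(k, j) = j + k
m(D, T) = -169*T
(26306 + m(-473, -478))*(u(-535, -72) - 489995) = (26306 - 169*(-478))*((-72 - 535) - 489995) = (26306 + 80782)*(-607 - 489995) = 107088*(-490602) = -52537586976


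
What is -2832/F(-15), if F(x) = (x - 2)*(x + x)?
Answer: -472/85 ≈ -5.5529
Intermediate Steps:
F(x) = 2*x*(-2 + x) (F(x) = (-2 + x)*(2*x) = 2*x*(-2 + x))
-2832/F(-15) = -2832*(-1/(30*(-2 - 15))) = -2832/(2*(-15)*(-17)) = -2832/510 = -2832*1/510 = -472/85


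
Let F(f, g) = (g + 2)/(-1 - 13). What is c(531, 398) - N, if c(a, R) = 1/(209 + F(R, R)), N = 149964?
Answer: -189404525/1263 ≈ -1.4996e+5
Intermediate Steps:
F(f, g) = -⅐ - g/14 (F(f, g) = (2 + g)/(-14) = (2 + g)*(-1/14) = -⅐ - g/14)
c(a, R) = 1/(1462/7 - R/14) (c(a, R) = 1/(209 + (-⅐ - R/14)) = 1/(1462/7 - R/14))
c(531, 398) - N = -14/(-2924 + 398) - 1*149964 = -14/(-2526) - 149964 = -14*(-1/2526) - 149964 = 7/1263 - 149964 = -189404525/1263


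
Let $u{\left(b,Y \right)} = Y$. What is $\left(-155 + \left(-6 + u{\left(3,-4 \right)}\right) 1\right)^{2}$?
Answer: $27225$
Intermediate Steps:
$\left(-155 + \left(-6 + u{\left(3,-4 \right)}\right) 1\right)^{2} = \left(-155 + \left(-6 - 4\right) 1\right)^{2} = \left(-155 - 10\right)^{2} = \left(-165\right)^{2} = 27225$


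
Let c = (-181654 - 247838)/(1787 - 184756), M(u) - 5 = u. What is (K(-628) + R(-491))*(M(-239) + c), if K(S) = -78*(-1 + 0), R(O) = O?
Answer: 17505109902/182969 ≈ 95673.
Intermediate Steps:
M(u) = 5 + u
c = 429492/182969 (c = -429492/(-182969) = -429492*(-1/182969) = 429492/182969 ≈ 2.3473)
K(S) = 78 (K(S) = -78*(-1) = 78)
(K(-628) + R(-491))*(M(-239) + c) = (78 - 491)*((5 - 239) + 429492/182969) = -413*(-234 + 429492/182969) = -413*(-42385254/182969) = 17505109902/182969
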